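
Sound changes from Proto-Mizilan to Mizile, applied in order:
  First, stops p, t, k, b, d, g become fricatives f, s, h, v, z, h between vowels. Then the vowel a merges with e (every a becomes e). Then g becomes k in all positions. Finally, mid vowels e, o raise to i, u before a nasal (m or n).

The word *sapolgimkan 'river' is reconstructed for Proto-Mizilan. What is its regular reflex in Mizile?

sefolkimkin

Mizile: start from *sapolgimkan.
  rule 1 (intervocalic lenition): sapolgimkan → safolgimkan
  rule 2 (vowel merger): safolgimkan → sefolgimken
  rule 3 (unconditioned shift): sefolgimken → sefolkimken
  rule 4 (pre-nasal raising): sefolkimken → sefolkimkin
  ⇒ Mizile sefolkimkin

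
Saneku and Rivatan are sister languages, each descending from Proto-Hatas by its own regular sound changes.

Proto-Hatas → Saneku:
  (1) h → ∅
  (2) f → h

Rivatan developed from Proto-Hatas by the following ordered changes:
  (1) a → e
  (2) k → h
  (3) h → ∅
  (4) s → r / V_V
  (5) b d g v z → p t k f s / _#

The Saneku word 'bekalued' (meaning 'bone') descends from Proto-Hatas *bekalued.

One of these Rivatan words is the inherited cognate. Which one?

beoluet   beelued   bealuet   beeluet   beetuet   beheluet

beeluet

Rivatan: *bekalued
  bekalued → bekelued   [vowel merger]
  bekelued → behelued   [unconditioned shift]
  behelued → beelued   [h-loss]
  beelued (rule 4 does not apply)
  beelued → beeluet   [final devoicing]
  giving Rivatan beeluet.
Only 'beeluet' matches the regular Rivatan development of *bekalued.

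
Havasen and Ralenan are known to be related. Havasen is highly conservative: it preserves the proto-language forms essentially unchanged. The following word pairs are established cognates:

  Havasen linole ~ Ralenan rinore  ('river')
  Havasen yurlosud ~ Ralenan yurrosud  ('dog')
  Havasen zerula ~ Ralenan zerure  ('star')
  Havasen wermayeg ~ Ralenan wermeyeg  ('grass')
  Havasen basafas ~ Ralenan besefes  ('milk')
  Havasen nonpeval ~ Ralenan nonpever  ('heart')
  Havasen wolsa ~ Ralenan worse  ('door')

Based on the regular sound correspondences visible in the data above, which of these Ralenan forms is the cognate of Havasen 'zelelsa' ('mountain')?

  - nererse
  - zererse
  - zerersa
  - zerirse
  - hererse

linole ~ rinore — Havasen l corresponds to Ralenan r between vowels (before a front vowel).
wolsa ~ worse — Havasen l corresponds to Ralenan r after a vowel, before a consonant other than r, m, n, p, b, f, v.
zerula ~ zerure, wolsa ~ worse — Havasen a corresponds to Ralenan e word-finally.
Applying these to Havasen 'zelelsa':
  zelelsa → zerelsa   (l→r between vowels (before a front vowel))
  zerelsa → zerersa   (l→r after a vowel, before a consonant other than r, m, n, p, b, f, v)
  zerersa → zererse   (a→e word-finally)
So the Ralenan cognate is 'zererse'.

zererse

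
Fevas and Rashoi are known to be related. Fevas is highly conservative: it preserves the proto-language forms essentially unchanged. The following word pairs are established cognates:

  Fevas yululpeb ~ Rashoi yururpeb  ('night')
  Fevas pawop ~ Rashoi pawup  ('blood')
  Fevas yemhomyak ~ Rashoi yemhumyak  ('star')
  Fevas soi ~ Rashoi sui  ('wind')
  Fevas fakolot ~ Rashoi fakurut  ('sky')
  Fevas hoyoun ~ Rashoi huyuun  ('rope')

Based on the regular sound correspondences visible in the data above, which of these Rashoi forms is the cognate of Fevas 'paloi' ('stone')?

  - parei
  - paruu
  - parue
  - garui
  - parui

parui

fakolot ~ fakurut — Fevas l corresponds to Rashoi r between vowels (before a back vowel).
soi ~ sui — Fevas o corresponds to Rashoi u after a consonant, before a front vowel.
Applying these to Fevas 'paloi':
  paloi → paroi   (l→r between vowels (before a back vowel))
  paroi → parui   (o→u after a consonant, before a front vowel)
So the Rashoi cognate is 'parui'.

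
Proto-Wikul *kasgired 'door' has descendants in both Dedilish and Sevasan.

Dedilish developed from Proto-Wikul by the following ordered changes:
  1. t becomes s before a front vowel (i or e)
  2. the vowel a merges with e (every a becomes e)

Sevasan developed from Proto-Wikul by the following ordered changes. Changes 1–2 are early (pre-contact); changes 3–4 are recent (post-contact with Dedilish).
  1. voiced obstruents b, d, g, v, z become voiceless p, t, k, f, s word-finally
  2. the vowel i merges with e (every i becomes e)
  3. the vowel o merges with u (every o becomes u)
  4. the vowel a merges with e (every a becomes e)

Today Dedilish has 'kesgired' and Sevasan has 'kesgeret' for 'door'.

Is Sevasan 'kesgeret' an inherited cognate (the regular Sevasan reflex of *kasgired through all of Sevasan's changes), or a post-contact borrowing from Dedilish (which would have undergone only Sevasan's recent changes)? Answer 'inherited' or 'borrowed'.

inherited

If inherited, *kasgired would pass through all of Sevasan's changes:
Sevasan: start from *kasgired.
  rule 1 (final devoicing): kasgired → kasgiret
  rule 2 (vowel merger): kasgiret → kasgeret
  rule 3: no change — kasgeret
  rule 4 (vowel merger): kasgeret → kesgeret
  ⇒ Sevasan kesgeret
If borrowed from Dedilish 'kesgired' after the early changes, it would undergo only the recent ones:
  rule 3 (vowel merger): no change (kesgired)
  rule 4 (vowel merger): no change (kesgired)
  ⇒ as a loan: kesgired
Sevasan 'kesgeret' matches the inherited outcome exactly, so it is an inherited cognate, not a loan.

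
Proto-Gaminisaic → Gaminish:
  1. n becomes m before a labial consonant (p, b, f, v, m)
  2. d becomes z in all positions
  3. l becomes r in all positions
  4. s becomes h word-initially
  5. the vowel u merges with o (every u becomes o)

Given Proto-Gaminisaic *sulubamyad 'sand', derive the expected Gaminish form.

Gaminish: start from *sulubamyad.
  rule 1: no change — sulubamyad
  rule 2 (unconditioned shift): sulubamyad → sulubamyaz
  rule 3 (unconditioned shift): sulubamyaz → surubamyaz
  rule 4 (debuccalisation): surubamyaz → hurubamyaz
  rule 5 (vowel merger): hurubamyaz → horobamyaz
  ⇒ Gaminish horobamyaz

horobamyaz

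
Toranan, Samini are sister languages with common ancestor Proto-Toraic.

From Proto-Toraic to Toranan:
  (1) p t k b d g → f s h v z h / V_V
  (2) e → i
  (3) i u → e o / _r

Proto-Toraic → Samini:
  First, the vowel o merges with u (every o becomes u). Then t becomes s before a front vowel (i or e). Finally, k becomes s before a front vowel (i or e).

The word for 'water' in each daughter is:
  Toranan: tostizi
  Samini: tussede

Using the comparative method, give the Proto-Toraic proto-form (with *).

Position 7: Toranan has i, Samini has e. Samini preserves e here (none of its changes turn any other segment into e), so the proto-segment is *e.
Position 2: Toranan has o, Samini has u. Taking the neighbouring segments as reconstructed: Toranan o can only go back to *o; Samini u could go back to *o or *u — the one source consistent with every daughter is *o.
Position 5: Toranan has i, Samini has e. Samini preserves e here (none of its changes turn any other segment into e), so the proto-segment is *e.
Continuing position by position gives *tostede; check it forward:
Toranan: *tostede > tosteze > tostizi  (by intervocalic lenition, vowel merger)
Samini: *tostede
  tostede → tustede   [vowel merger]
  tustede → tussede   [palatalisation]
  tussede (rule 3 does not apply)
  giving Samini tussede.
No other proto-form is consistent with every reflex, so the reconstruction is *tostede.

*tostede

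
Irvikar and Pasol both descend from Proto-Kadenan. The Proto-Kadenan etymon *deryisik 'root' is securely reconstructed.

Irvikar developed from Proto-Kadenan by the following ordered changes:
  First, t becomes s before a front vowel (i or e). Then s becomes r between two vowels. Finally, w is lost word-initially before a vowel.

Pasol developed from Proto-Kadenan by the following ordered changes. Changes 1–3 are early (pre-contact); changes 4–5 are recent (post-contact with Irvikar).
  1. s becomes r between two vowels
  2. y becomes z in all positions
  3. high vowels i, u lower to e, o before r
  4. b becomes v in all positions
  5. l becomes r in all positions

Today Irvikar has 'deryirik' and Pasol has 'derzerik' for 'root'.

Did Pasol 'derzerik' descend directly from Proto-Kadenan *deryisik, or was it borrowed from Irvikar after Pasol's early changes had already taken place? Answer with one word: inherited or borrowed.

If inherited, *deryisik would pass through all of Pasol's changes:
Pasol: start from *deryisik.
  rule 1 (rhotacism): deryisik → deryirik
  rule 2 (unconditioned shift): deryirik → derzirik
  rule 3 (pre-rhotic lowering): derzirik → derzerik
  rule 4: no change — derzerik
  rule 5: no change — derzerik
  ⇒ Pasol derzerik
If borrowed from Irvikar 'deryirik' after the early changes, it would undergo only the recent ones:
  rule 4 (unconditioned shift): no change (deryirik)
  rule 5 (unconditioned shift): no change (deryirik)
  ⇒ as a loan: deryirik
Pasol 'derzerik' matches the inherited outcome exactly, so it is an inherited cognate, not a loan.

inherited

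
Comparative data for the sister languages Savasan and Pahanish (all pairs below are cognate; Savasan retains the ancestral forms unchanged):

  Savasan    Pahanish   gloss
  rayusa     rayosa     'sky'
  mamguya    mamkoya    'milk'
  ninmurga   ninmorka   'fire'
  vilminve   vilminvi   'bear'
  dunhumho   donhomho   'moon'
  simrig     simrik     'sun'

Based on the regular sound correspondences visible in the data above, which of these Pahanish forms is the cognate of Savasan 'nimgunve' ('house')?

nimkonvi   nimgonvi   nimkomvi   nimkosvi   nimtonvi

nimkonvi

mamguya ~ mamkoya — Savasan g corresponds to Pahanish k after a consonant, before a back vowel.
dunhumho ~ donhomho — Savasan u corresponds to Pahanish o after a consonant, before a nasal.
vilminve ~ vilminvi — Savasan e corresponds to Pahanish i word-finally.
Applying these to Savasan 'nimgunve':
  nimgunve → nimkunve   (g→k after a consonant, before a back vowel)
  nimkunve → nimkonve   (u→o after a consonant, before a nasal)
  nimkonve → nimkonvi   (e→i word-finally)
So the Pahanish cognate is 'nimkonvi'.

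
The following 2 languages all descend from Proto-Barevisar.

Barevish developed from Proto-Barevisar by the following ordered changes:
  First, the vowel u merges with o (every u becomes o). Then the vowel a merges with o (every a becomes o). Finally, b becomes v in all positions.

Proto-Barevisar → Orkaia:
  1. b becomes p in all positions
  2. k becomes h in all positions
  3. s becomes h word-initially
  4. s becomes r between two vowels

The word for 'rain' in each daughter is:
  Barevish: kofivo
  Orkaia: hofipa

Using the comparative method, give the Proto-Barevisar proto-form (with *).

*kofiba

Position 5: Barevish has v, Orkaia has p. Taking the neighbouring segments as reconstructed: Barevish v could go back to *b or *v; Orkaia p could go back to *p or *b — the one source consistent with every daughter is *b.
Position 6: Barevish has o, Orkaia has a. Orkaia preserves a here (none of its changes turn any other segment into a), so the proto-segment is *a.
This points to *kofiba. Verify forward in each daughter:
Barevish: start from *kofiba.
  rule 1: no change — kofiba
  rule 2 (vowel merger): kofiba → kofibo
  rule 3 (unconditioned shift): kofibo → kofivo
  ⇒ Barevish kofivo
Orkaia: *kofiba > kofipa > hofipa  (by unconditioned shift, unconditioned shift)
No other proto-form is consistent with every reflex, so the reconstruction is *kofiba.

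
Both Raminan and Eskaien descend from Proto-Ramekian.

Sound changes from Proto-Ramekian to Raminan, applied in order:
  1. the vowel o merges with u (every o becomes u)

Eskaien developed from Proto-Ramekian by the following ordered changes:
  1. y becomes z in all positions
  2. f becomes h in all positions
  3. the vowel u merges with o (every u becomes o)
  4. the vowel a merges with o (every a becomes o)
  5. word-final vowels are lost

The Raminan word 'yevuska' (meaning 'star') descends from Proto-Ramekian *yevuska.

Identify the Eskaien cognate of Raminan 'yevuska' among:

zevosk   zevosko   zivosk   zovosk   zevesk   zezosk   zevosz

Eskaien: start from *yevuska.
  rule 1 (unconditioned shift): yevuska → zevuska
  rule 2: no change — zevuska
  rule 3 (vowel merger): zevuska → zevoska
  rule 4 (vowel merger): zevoska → zevosko
  rule 5 (apocope): zevosko → zevosk
  ⇒ Eskaien zevosk
Among the options, 'zevosk' alone shows every Eskaien change applied in order.

zevosk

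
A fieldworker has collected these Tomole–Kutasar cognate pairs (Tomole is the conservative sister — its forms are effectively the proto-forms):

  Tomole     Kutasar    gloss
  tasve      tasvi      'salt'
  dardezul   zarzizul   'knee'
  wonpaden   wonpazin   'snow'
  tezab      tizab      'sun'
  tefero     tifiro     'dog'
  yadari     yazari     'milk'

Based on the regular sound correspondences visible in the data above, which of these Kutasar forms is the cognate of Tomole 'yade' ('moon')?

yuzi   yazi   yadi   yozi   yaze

wonpaden ~ wonpazin — Tomole d corresponds to Kutasar z between vowels (before a front vowel).
tasve ~ tasvi — Tomole e corresponds to Kutasar i word-finally.
Applying these to Tomole 'yade':
  yade → yaze   (d→z between vowels (before a front vowel))
  yaze → yazi   (e→i word-finally)
So the Kutasar cognate is 'yazi'.

yazi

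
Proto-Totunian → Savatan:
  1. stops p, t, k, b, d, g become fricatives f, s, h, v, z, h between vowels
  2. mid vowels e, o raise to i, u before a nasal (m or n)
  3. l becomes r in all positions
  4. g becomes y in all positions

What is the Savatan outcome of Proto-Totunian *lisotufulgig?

Savatan: *lisotufulgig > lisosufulgig > risosufurgig > risosufuryiy  (by intervocalic lenition, unconditioned shift, unconditioned shift)

risosufuryiy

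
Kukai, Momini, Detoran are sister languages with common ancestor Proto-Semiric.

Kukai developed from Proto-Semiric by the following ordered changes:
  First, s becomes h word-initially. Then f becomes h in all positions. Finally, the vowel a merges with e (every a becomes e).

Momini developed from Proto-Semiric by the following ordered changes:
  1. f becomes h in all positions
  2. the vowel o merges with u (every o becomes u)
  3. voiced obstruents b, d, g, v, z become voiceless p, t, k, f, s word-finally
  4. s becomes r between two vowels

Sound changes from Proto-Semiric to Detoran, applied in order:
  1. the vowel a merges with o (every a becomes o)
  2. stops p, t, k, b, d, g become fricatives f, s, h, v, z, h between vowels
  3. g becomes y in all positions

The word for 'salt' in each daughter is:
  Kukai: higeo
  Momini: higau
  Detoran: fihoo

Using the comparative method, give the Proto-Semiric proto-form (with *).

*figao

Position 3: Kukai has g, Momini has g, Detoran has h. Kukai preserves g here (none of its changes turn any other segment into g), so the proto-segment is *g.
Position 5: Kukai has o, Momini has u, Detoran has o. Kukai preserves o here (none of its changes turn any other segment into o), so the proto-segment is *o.
Continuing position by position gives *figao; check it forward:
Kukai: start from *figao.
  rule 1: no change — figao
  rule 2 (unconditioned shift): figao → higao
  rule 3 (vowel merger): higao → higeo
  ⇒ Kukai higeo
Momini: start from *figao.
  rule 1 (unconditioned shift): figao → higao
  rule 2 (vowel merger): higao → higau
  rule 3: no change — higau
  rule 4: no change — higau
  ⇒ Momini higau
Detoran: start from *figao.
  rule 1 (vowel merger): figao → figoo
  rule 2 (intervocalic lenition): figoo → fihoo
  rule 3: no change — fihoo
  ⇒ Detoran fihoo
No other proto-form is consistent with every reflex, so the reconstruction is *figao.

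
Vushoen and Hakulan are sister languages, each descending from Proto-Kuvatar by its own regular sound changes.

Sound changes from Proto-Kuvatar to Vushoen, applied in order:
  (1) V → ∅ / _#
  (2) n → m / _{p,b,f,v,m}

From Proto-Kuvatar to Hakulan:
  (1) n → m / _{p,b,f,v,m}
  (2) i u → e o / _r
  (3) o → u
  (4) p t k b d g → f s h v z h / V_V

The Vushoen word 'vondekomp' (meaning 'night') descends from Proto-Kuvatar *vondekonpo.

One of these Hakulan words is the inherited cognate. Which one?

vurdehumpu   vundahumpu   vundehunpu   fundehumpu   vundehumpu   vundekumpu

Hakulan: *vondekonpo
  vondekonpo → vondekompo   [nasal place assimilation]
  vondekompo (rule 2 does not apply)
  vondekompo → vundekumpu   [vowel merger]
  vundekumpu → vundehumpu   [intervocalic lenition]
  giving Hakulan vundehumpu.
Only 'vundehumpu' matches the regular Hakulan development of *vondekonpo.

vundehumpu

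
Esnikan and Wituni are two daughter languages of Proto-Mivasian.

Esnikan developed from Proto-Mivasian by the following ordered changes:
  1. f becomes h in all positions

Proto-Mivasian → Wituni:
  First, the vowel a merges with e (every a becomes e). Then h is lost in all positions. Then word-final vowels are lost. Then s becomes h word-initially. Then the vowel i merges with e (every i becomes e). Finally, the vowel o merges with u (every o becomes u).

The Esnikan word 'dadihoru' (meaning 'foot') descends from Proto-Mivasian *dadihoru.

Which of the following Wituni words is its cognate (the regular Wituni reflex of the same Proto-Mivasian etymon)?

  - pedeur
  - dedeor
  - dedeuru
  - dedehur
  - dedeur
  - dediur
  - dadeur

dedeur

Wituni: start from *dadihoru.
  rule 1 (vowel merger): dadihoru → dedihoru
  rule 2 (h-loss): dedihoru → dedioru
  rule 3 (apocope): dedioru → dedior
  rule 4: no change — dedior
  rule 5 (vowel merger): dedior → dedeor
  rule 6 (vowel merger): dedeor → dedeur
  ⇒ Wituni dedeur
The other candidates each miss or misapply at least one Wituni change.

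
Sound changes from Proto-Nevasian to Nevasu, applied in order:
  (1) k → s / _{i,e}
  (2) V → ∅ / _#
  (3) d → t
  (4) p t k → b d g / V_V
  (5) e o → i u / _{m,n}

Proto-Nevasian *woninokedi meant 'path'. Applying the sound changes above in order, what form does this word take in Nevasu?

wuninoset

Nevasu: *woninokedi
  woninokedi → woninosedi   [palatalisation]
  woninosedi → woninosed   [apocope]
  woninosed → woninoset   [unconditioned shift]
  woninoset (rule 4 does not apply)
  woninoset → wuninoset   [pre-nasal raising]
  giving Nevasu wuninoset.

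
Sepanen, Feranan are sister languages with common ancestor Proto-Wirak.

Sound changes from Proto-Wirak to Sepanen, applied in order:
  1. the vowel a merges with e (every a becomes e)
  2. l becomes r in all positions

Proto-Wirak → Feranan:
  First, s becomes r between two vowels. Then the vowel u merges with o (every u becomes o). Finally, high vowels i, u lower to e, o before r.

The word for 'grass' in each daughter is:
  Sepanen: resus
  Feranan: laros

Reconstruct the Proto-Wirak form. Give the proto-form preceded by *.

*lasus

Position 2: Sepanen has e, Feranan has a. Feranan preserves a here (none of its changes turn any other segment into a), so the proto-segment is *a.
Position 1: Sepanen has r, Feranan has l. Feranan preserves l here (none of its changes turn any other segment into l), so the proto-segment is *l.
Position 4: Sepanen has u, Feranan has o. Sepanen preserves u here (none of its changes turn any other segment into u), so the proto-segment is *u.
Verify the candidate proto-form against each daughter:
Sepanen: *lasus > lesus > resus  (by vowel merger, unconditioned shift)
Feranan: *lasus > larus > laros  (by rhotacism, vowel merger)
Only *lasus yields all of Sepanen resus, Feranan laros.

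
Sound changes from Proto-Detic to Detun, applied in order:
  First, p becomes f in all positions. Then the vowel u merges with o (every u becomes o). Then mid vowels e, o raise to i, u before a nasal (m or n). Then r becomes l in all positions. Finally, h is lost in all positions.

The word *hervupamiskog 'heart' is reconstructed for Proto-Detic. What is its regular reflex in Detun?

Detun: *hervupamiskog
  hervupamiskog → hervufamiskog   [unconditioned shift]
  hervufamiskog → hervofamiskog   [vowel merger]
  hervofamiskog (rule 3 does not apply)
  hervofamiskog → helvofamiskog   [unconditioned shift]
  helvofamiskog → elvofamiskog   [h-loss]
  giving Detun elvofamiskog.

elvofamiskog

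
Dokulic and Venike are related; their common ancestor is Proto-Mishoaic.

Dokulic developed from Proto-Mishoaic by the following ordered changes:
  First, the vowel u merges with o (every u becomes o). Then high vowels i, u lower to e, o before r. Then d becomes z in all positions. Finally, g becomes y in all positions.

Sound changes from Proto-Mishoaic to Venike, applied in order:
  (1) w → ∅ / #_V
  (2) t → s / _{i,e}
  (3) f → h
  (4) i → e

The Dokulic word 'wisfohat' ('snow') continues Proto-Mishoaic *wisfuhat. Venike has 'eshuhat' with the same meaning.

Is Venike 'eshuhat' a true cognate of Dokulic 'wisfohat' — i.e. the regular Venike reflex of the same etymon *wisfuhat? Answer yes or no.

yes

Derive the expected Venike reflex of *wisfuhat:
Venike: start from *wisfuhat.
  rule 1 (glide loss): wisfuhat → isfuhat
  rule 2: no change — isfuhat
  rule 3 (unconditioned shift): isfuhat → ishuhat
  rule 4 (vowel merger): ishuhat → eshuhat
  ⇒ Venike eshuhat
Venike 'eshuhat' matches the regular reflex exactly, so the pair is cognate.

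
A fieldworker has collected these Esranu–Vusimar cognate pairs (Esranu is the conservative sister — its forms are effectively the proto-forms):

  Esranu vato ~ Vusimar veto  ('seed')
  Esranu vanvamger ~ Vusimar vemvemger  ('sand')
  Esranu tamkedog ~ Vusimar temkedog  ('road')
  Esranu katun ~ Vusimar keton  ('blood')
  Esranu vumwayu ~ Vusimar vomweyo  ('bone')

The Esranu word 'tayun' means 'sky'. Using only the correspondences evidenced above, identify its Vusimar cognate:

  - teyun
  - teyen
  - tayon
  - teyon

teyon

vato ~ veto, katun ~ keton — Esranu a corresponds to Vusimar e after a consonant, before a consonant other than r, m, n, p, b, f, v.
katun ~ keton — Esranu u corresponds to Vusimar o after a consonant, before a nasal.
Applying these to Esranu 'tayun':
  tayun → teyun   (a→e after a consonant, before a consonant other than r, m, n, p, b, f, v)
  teyun → teyon   (u→o after a consonant, before a nasal)
So the Vusimar cognate is 'teyon'.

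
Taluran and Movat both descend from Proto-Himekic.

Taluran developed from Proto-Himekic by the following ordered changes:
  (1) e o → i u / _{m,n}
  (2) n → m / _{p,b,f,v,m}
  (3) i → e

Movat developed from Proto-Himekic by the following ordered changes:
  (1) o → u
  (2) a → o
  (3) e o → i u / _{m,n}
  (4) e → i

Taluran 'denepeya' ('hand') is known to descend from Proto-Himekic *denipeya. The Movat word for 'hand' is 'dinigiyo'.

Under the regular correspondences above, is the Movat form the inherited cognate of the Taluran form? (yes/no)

no

Derive the expected Movat reflex of *denipeya:
Movat: *denipeya
  denipeya (rule 1 does not apply)
  denipeya → denipeyo   [vowel merger]
  denipeyo → dinipeyo   [pre-nasal raising]
  dinipeyo → dinipiyo   [vowel merger]
  giving Movat dinipiyo.
The regular Movat reflex would be 'dinipiyo', but the attested form is 'dinigiyo'. The correspondence is irregular, so they are not cognates (the Movat form has a different source).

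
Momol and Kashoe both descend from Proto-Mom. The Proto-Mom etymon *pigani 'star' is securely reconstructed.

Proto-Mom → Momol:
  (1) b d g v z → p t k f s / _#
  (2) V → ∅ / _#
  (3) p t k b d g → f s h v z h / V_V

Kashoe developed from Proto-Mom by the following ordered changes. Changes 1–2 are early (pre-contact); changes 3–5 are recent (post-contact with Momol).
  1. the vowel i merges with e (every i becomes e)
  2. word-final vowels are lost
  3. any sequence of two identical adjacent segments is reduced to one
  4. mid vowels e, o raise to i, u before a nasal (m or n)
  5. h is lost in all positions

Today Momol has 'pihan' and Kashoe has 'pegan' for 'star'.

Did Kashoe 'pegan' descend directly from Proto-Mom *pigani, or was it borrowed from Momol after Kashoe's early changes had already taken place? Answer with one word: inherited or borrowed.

inherited

If inherited, *pigani would pass through all of Kashoe's changes:
Kashoe: start from *pigani.
  rule 1 (vowel merger): pigani → pegane
  rule 2 (apocope): pegane → pegan
  rule 3: no change — pegan
  rule 4: no change — pegan
  rule 5: no change — pegan
  ⇒ Kashoe pegan
If borrowed from Momol 'pihan' after the early changes, it would undergo only the recent ones:
  rule 3 (degemination): no change (pihan)
  rule 4 (pre-nasal raising): no change (pihan)
  rule 5 (h-loss): pihan → pian
  ⇒ as a loan: pian
Kashoe 'pegan' matches the inherited outcome exactly, so it is an inherited cognate, not a loan.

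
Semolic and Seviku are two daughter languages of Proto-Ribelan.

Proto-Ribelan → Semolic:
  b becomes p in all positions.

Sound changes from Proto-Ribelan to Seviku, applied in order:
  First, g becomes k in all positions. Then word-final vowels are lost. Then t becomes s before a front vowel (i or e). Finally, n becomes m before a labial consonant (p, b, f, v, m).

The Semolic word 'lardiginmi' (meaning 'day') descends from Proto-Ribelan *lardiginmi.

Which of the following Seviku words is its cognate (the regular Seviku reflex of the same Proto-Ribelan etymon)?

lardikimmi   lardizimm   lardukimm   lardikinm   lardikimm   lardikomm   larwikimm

lardikimm

Seviku: start from *lardiginmi.
  rule 1 (unconditioned shift): lardiginmi → lardikinmi
  rule 2 (apocope): lardikinmi → lardikinm
  rule 3: no change — lardikinm
  rule 4 (nasal place assimilation): lardikinm → lardikimm
  ⇒ Seviku lardikimm
Only 'lardikimm' matches the regular Seviku development of *lardiginmi.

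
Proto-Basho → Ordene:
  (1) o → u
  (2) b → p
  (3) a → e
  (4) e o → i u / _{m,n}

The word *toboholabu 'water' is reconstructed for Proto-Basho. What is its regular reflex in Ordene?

tupuhulepu

Ordene: start from *toboholabu.
  rule 1 (vowel merger): toboholabu → tubuhulabu
  rule 2 (unconditioned shift): tubuhulabu → tupuhulapu
  rule 3 (vowel merger): tupuhulapu → tupuhulepu
  rule 4: no change — tupuhulepu
  ⇒ Ordene tupuhulepu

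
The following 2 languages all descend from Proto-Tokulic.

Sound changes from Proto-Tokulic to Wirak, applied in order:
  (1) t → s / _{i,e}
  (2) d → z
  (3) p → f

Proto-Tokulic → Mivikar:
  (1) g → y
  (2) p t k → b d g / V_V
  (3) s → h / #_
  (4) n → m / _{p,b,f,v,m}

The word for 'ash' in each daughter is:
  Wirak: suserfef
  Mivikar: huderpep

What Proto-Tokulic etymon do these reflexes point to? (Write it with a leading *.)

Position 6: Wirak has f, Mivikar has p. Mivikar preserves p here (none of its changes turn any other segment into p), so the proto-segment is *p.
Position 8: Wirak has f, Mivikar has p. Mivikar preserves p here (none of its changes turn any other segment into p), so the proto-segment is *p.
Continuing position by position gives *suterpep; check it forward:
Wirak: start from *suterpep.
  rule 1 (palatalisation): suterpep → suserpep
  rule 2: no change — suserpep
  rule 3 (unconditioned shift): suserpep → suserfef
  ⇒ Wirak suserfef
Mivikar: *suterpep
  suterpep (rule 1 does not apply)
  suterpep → suderpep   [intervocalic voicing]
  suderpep → huderpep   [debuccalisation]
  huderpep (rule 4 does not apply)
  giving Mivikar huderpep.
Only *suterpep yields all of Wirak suserfef, Mivikar huderpep.

*suterpep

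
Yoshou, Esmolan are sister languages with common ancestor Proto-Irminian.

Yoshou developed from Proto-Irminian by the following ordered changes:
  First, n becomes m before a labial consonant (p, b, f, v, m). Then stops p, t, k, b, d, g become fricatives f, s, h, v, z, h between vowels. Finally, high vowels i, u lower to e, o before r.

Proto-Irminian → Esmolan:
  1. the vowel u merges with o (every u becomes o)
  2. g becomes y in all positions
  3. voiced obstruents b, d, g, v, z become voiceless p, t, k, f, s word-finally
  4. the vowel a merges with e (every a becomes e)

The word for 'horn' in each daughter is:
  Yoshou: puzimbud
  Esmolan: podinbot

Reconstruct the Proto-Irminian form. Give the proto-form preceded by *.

*pudinbud

Position 8: Yoshou has d, Esmolan has t. Yoshou preserves d here (none of its changes turn any other segment into d), so the proto-segment is *d.
Position 7: Yoshou has u, Esmolan has o. Yoshou preserves u here (none of its changes turn any other segment into u), so the proto-segment is *u.
This points to *pudinbud. Verify forward in each daughter:
Yoshou: start from *pudinbud.
  rule 1 (nasal place assimilation): pudinbud → pudimbud
  rule 2 (intervocalic lenition): pudimbud → puzimbud
  rule 3: no change — puzimbud
  ⇒ Yoshou puzimbud
Esmolan: *pudinbud > podinbod > podinbot  (by vowel merger, final devoicing)
No other proto-form is consistent with every reflex, so the reconstruction is *pudinbud.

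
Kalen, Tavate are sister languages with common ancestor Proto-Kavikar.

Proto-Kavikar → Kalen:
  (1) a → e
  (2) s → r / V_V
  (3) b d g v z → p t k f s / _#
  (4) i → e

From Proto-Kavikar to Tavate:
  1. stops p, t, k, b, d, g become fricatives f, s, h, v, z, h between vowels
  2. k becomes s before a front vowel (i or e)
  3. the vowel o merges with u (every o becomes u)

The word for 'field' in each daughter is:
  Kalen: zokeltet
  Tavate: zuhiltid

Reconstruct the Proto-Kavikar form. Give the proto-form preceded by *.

Position 3: Kalen has k, Tavate has h. Taking the neighbouring segments as reconstructed: Kalen k can only go back to *k; Tavate h could go back to *k or *g or *h — the one source consistent with every daughter is *k.
Position 7: Kalen has e, Tavate has i. Tavate preserves i here (none of its changes turn any other segment into i), so the proto-segment is *i.
Position 4: Kalen has e, Tavate has i. Tavate preserves i here (none of its changes turn any other segment into i), so the proto-segment is *i.
Verify the candidate proto-form against each daughter:
Kalen: start from *zokiltid.
  rule 1: no change — zokiltid
  rule 2: no change — zokiltid
  rule 3 (final devoicing): zokiltid → zokiltit
  rule 4 (vowel merger): zokiltit → zokeltet
  ⇒ Kalen zokeltet
Tavate: *zokiltid
  zokiltid → zohiltid   [intervocalic lenition]
  zohiltid (rule 2 does not apply)
  zohiltid → zuhiltid   [vowel merger]
  giving Tavate zuhiltid.
*zokiltid is the unique common source.

*zokiltid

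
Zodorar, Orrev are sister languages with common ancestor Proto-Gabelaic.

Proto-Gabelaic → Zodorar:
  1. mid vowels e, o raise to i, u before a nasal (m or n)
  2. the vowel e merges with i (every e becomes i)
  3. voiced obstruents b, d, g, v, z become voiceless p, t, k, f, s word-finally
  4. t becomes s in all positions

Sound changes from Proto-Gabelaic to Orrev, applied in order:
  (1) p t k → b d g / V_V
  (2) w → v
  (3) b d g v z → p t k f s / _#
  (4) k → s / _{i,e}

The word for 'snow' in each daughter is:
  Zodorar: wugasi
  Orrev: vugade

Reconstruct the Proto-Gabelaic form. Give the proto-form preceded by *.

*wugate

Position 6: Zodorar has i, Orrev has e. Orrev preserves e here (none of its changes turn any other segment into e), so the proto-segment is *e.
Position 5: Zodorar has s, Orrev has d. Taking the neighbouring segments as reconstructed: Zodorar s could go back to *t or *s; Orrev d could go back to *t or *d — the one source consistent with every daughter is *t.
Verify the candidate proto-form against each daughter:
Zodorar: *wugate
  wugate (rule 1 does not apply)
  wugate → wugati   [vowel merger]
  wugati (rule 3 does not apply)
  wugati → wugasi   [unconditioned shift]
  giving Zodorar wugasi.
Orrev: *wugate
  wugate → wugade   [intervocalic voicing]
  wugade → vugade   [unconditioned shift]
  vugade (rule 3 does not apply)
  vugade (rule 4 does not apply)
  giving Orrev vugade.
No other proto-form is consistent with every reflex, so the reconstruction is *wugate.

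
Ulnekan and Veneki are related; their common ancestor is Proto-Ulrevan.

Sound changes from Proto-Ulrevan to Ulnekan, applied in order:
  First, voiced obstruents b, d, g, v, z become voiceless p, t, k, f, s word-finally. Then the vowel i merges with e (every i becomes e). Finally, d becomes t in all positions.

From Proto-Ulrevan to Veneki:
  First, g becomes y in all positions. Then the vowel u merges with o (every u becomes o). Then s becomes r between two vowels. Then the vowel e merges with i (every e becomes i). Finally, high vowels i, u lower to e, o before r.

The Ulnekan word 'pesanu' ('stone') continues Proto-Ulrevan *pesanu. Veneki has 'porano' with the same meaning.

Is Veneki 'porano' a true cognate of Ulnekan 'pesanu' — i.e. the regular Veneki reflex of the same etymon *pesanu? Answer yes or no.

no

Derive the expected Veneki reflex of *pesanu:
Veneki: *pesanu > pesano > perano > pirano > perano  (by vowel merger, rhotacism, vowel merger, pre-rhotic lowering)
The regular Veneki reflex would be 'perano', but the attested form is 'porano'. The correspondence is irregular, so they are not cognates (the Veneki form has a different source).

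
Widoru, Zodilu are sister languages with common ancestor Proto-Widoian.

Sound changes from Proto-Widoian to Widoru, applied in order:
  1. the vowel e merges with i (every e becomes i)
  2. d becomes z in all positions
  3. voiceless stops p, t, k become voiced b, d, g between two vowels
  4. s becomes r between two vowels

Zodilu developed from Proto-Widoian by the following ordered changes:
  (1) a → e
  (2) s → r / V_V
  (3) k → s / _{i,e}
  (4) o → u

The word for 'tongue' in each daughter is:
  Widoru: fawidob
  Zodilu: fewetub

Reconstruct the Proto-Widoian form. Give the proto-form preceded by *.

*fawetob

Position 5: Widoru has d, Zodilu has t. Zodilu preserves t here (none of its changes turn any other segment into t), so the proto-segment is *t.
Position 2: Widoru has a, Zodilu has e. Widoru preserves a here (none of its changes turn any other segment into a), so the proto-segment is *a.
Position 4: Widoru has i, Zodilu has e. Taking the neighbouring segments as reconstructed: Widoru i could go back to *e or *i; Zodilu e could go back to *a or *e — the one source consistent with every daughter is *e.
This points to *fawetob. Verify forward in each daughter:
Widoru: start from *fawetob.
  rule 1 (vowel merger): fawetob → fawitob
  rule 2: no change — fawitob
  rule 3 (intervocalic voicing): fawitob → fawidob
  rule 4: no change — fawidob
  ⇒ Widoru fawidob
Zodilu: start from *fawetob.
  rule 1 (vowel merger): fawetob → fewetob
  rule 2: no change — fewetob
  rule 3: no change — fewetob
  rule 4 (vowel merger): fewetob → fewetub
  ⇒ Zodilu fewetub
No other proto-form is consistent with every reflex, so the reconstruction is *fawetob.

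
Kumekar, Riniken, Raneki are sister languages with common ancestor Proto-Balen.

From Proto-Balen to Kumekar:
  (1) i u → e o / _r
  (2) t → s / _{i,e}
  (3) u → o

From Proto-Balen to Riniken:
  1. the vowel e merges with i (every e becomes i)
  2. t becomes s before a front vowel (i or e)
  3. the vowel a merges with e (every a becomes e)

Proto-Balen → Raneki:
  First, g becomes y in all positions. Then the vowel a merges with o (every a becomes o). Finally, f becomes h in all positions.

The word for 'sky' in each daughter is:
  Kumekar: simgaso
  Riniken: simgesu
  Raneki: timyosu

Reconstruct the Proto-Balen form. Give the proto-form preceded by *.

*timgasu

Position 5: Kumekar has a, Riniken has e, Raneki has o. Kumekar preserves a here (none of its changes turn any other segment into a), so the proto-segment is *a.
Position 1: Kumekar has s, Riniken has s, Raneki has t. Raneki preserves t here (none of its changes turn any other segment into t), so the proto-segment is *t.
Verify the candidate proto-form against each daughter:
Kumekar: *timgasu > simgasu > simgaso  (by palatalisation, vowel merger)
Riniken: start from *timgasu.
  rule 1: no change — timgasu
  rule 2 (palatalisation): timgasu → simgasu
  rule 3 (vowel merger): simgasu → simgesu
  ⇒ Riniken simgesu
Raneki: *timgasu
  timgasu → timyasu   [unconditioned shift]
  timyasu → timyosu   [vowel merger]
  timyosu (rule 3 does not apply)
  giving Raneki timyosu.
*timgasu is the unique common source.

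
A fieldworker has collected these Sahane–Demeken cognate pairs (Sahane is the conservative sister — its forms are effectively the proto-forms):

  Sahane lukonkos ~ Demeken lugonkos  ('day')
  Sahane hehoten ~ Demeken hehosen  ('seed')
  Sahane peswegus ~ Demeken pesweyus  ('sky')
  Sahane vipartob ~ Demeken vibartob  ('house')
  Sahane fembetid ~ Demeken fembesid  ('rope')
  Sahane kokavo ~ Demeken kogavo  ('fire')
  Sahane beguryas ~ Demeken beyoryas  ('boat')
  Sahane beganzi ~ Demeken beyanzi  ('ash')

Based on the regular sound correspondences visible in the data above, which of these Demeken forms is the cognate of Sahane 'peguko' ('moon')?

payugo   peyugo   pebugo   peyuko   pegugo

peyugo

peswegus ~ pesweyus, beguryas ~ beyoryas — Sahane g corresponds to Demeken y between vowels (before a back vowel).
lukonkos ~ lugonkos — Sahane k corresponds to Demeken g between vowels (before a back vowel).
Applying these to Sahane 'peguko':
  peguko → peyuko   (g→y between vowels (before a back vowel))
  peyuko → peyugo   (k→g between vowels (before a back vowel))
So the Demeken cognate is 'peyugo'.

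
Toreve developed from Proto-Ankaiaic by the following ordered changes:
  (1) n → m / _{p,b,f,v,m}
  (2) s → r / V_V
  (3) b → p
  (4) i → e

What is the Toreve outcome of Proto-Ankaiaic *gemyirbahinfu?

Toreve: start from *gemyirbahinfu.
  rule 1 (nasal place assimilation): gemyirbahinfu → gemyirbahimfu
  rule 2: no change — gemyirbahimfu
  rule 3 (unconditioned shift): gemyirbahimfu → gemyirpahimfu
  rule 4 (vowel merger): gemyirpahimfu → gemyerpahemfu
  ⇒ Toreve gemyerpahemfu

gemyerpahemfu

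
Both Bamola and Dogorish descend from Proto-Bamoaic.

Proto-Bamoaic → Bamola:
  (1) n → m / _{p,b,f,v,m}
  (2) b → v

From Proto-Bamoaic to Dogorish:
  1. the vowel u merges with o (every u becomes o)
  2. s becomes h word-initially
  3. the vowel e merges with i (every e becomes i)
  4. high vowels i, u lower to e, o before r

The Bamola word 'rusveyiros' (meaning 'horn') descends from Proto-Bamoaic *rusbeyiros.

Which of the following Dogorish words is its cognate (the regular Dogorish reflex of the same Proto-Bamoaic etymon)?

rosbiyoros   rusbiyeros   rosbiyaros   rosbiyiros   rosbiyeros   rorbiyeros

Dogorish: *rusbeyiros
  rusbeyiros → rosbeyiros   [vowel merger]
  rosbeyiros (rule 2 does not apply)
  rosbeyiros → rosbiyiros   [vowel merger]
  rosbiyiros → rosbiyeros   [pre-rhotic lowering]
  giving Dogorish rosbiyeros.
Among the options, 'rosbiyeros' alone shows every Dogorish change applied in order.

rosbiyeros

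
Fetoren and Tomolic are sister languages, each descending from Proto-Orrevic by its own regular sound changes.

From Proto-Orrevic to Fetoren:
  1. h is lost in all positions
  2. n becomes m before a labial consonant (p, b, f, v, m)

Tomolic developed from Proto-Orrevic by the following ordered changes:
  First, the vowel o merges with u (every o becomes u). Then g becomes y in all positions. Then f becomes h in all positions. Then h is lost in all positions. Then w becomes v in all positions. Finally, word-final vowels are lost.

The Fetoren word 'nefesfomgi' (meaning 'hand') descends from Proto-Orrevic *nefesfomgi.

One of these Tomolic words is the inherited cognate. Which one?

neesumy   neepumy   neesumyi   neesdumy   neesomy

Tomolic: *nefesfomgi > nefesfumgi > nefesfumyi > neheshumyi > neesumyi > neesumy  (by vowel merger, unconditioned shift, unconditioned shift, h-loss, apocope)
Among the options, 'neesumy' alone shows every Tomolic change applied in order.

neesumy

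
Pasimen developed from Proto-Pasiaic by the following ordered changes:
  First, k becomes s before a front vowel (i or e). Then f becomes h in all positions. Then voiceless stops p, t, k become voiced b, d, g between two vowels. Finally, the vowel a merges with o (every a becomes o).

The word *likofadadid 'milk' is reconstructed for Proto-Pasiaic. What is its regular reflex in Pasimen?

Pasimen: start from *likofadadid.
  rule 1: no change — likofadadid
  rule 2 (unconditioned shift): likofadadid → likohadadid
  rule 3 (intervocalic voicing): likohadadid → ligohadadid
  rule 4 (vowel merger): ligohadadid → ligohododid
  ⇒ Pasimen ligohododid

ligohododid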